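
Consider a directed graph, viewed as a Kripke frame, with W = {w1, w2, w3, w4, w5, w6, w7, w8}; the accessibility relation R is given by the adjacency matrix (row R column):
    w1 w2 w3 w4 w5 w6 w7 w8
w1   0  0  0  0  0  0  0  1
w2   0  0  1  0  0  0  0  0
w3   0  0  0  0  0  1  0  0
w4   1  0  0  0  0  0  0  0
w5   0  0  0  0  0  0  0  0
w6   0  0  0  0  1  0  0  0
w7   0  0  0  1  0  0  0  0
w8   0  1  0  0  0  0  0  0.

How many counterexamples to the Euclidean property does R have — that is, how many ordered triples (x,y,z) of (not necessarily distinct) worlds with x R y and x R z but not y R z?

7

Enumerating: (w1,w8,w8), (w2,w3,w3), (w3,w6,w6), (w4,w1,w1), (w6,w5,w5), (w7,w4,w4), (w8,w2,w2).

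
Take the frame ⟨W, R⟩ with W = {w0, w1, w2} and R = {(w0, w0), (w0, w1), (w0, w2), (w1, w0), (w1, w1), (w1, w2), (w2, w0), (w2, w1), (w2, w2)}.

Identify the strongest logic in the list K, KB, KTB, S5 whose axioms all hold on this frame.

S5

Symmetric (axiom B): yes — every pair in R has its reverse in R.
Reflexive (axiom T): yes — every world is R-related to itself.
Euclidean (axiom 5): yes — any two successors of a common world are R-related.
So F validates K, KB, KTB, S5. The strongest is S5.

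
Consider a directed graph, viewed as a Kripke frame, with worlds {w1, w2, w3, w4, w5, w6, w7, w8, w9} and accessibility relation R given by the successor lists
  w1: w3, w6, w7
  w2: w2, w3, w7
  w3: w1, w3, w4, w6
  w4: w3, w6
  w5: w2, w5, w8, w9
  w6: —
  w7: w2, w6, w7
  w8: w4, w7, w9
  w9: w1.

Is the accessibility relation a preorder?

No

Reflexive: no — w1 is not related to itself.
Transitive: no — w1 R w3 and w3 R w4, but not w1 R w4.
So R is not a preorder.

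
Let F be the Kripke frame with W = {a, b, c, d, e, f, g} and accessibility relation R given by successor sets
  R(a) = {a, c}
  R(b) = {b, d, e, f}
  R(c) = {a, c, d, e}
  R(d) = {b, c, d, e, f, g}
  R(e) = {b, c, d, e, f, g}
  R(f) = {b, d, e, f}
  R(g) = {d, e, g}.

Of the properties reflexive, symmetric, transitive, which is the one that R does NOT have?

Reflexive: yes — every world is R-related to itself.
Symmetric: yes — every pair in R has its reverse in R.
Transitive: no — a R c and c R d, but not a R d.
Only transitive fails.

transitive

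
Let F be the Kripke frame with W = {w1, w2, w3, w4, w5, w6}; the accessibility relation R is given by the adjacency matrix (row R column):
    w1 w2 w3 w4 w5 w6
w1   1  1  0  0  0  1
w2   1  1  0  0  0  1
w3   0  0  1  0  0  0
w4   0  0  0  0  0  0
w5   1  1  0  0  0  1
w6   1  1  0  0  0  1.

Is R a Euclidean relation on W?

Yes

Euclidean: yes — any two successors of a common world are R-related.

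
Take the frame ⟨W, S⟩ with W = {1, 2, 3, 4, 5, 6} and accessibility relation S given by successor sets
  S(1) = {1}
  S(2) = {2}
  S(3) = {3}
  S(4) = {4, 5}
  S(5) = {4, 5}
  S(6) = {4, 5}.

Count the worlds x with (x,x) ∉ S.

Enumerating: 6.

1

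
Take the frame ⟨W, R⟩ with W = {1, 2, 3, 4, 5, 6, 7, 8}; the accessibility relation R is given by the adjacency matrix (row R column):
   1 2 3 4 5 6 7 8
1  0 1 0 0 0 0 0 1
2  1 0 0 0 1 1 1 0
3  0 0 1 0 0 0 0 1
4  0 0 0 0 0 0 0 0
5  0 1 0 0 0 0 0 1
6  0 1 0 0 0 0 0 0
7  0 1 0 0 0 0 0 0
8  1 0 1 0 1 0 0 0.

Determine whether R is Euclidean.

Euclidean: no — 1 R 2 and 1 R 8, but not 2 R 8.

No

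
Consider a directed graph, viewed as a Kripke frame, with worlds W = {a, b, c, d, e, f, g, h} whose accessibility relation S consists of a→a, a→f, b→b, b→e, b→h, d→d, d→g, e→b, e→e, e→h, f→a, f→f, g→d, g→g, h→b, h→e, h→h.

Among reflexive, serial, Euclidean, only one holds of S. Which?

Reflexive: no — c is not related to itself.
Serial: no — c has no S-successor.
Euclidean: yes — any two successors of a common world are S-related.
Only Euclidean holds.

Euclidean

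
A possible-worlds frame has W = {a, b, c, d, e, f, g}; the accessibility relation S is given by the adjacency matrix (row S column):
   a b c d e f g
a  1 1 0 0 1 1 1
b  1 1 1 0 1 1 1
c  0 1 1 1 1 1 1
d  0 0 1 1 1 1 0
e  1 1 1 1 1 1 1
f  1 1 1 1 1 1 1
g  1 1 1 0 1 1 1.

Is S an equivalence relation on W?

No

Reflexive: yes — every world is S-related to itself.
Symmetric: yes — every pair in S has its reverse in S.
Transitive: no — a S b and b S c, but not a S c.
So S is not an equivalence relation.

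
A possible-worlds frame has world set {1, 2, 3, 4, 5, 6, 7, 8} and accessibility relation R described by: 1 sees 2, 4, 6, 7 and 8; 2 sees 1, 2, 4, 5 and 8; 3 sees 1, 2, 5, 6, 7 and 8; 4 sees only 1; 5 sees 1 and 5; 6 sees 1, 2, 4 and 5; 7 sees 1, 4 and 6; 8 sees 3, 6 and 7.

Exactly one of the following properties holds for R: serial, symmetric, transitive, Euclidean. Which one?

Serial: yes — every world has a successor (e.g. 1 R 2).
Symmetric: no — 1 R 8 but not 8 R 1.
Transitive: no — 1 R 2 and 2 R 5, but not 1 R 5.
Euclidean: no — 1 R 2 and 1 R 6, but not 2 R 6.
Only serial holds.

serial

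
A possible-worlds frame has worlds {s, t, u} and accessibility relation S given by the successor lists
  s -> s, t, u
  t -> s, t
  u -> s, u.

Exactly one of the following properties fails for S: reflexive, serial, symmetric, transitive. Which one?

transitive

Reflexive: yes — every world is S-related to itself.
Serial: yes — every world has a successor (e.g. s S s).
Symmetric: yes — every pair in S has its reverse in S.
Transitive: no — t S s and s S u, but not t S u.
Only transitive fails.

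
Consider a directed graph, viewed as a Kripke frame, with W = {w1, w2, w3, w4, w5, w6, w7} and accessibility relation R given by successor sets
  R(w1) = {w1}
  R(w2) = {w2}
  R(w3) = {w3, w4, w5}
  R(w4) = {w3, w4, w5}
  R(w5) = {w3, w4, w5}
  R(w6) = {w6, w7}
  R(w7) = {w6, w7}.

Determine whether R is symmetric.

Symmetric: yes — every pair in R has its reverse in R.

Yes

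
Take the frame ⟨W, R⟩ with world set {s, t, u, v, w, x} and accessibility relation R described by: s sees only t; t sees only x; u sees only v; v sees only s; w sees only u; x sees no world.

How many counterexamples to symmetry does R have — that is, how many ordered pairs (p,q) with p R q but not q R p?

Enumerating: (s,t), (t,x), (u,v), (v,s), (w,u).

5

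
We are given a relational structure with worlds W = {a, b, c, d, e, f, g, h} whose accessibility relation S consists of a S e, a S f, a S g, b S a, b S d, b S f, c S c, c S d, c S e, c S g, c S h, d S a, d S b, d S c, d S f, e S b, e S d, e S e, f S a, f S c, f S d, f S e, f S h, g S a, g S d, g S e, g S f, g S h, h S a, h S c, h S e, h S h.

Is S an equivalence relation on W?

Reflexive: no — a is not related to itself.
Symmetric: no — a S e but not e S a.
Transitive: no — a S e and e S b, but not a S b.
So S is not an equivalence relation.

No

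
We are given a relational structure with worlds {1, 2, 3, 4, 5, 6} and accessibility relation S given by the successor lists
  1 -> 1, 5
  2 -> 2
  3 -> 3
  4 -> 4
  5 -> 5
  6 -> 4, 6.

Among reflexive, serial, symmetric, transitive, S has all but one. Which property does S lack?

Reflexive: yes — every world is S-related to itself.
Serial: yes — every world has a successor (e.g. 1 S 1).
Symmetric: no — 1 S 5 but not 5 S 1.
Transitive: yes — every two-step S-path is closed by a direct edge.
Only symmetric fails.

symmetric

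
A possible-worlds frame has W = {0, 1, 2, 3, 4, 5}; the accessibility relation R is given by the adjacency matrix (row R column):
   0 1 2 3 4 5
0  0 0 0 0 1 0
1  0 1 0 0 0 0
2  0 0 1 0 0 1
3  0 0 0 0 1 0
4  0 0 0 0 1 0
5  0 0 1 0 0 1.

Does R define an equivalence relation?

Reflexive: no — 0 is not related to itself.
Symmetric: no — 0 R 4 but not 4 R 0.
Transitive: yes — every two-step R-path is closed by a direct edge.
So R is not an equivalence relation.

No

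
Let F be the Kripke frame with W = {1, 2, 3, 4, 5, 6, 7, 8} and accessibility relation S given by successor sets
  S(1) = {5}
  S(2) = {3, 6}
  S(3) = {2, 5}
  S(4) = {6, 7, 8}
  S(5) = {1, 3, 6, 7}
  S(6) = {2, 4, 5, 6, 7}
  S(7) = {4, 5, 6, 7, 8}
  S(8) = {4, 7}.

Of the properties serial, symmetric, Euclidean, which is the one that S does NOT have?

Euclidean

Serial: yes — every world has a successor (e.g. 1 S 5).
Symmetric: yes — every pair in S has its reverse in S.
Euclidean: no — 2 S 3 and 2 S 6, but not 3 S 6.
Only Euclidean fails.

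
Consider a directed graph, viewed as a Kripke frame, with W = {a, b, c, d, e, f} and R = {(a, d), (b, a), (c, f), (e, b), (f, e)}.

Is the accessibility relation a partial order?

No

Reflexive: no — a is not related to itself.
Transitive: no — b R a and a R d, but not b R d.
Antisymmetric: yes — no distinct pair is related both ways.
So R is not a partial order.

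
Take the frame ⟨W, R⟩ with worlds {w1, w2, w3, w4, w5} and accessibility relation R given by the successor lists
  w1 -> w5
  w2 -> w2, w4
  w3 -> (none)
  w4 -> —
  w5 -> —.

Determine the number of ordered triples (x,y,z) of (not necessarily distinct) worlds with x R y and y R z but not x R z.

0

R is transitive; there are no such tuples.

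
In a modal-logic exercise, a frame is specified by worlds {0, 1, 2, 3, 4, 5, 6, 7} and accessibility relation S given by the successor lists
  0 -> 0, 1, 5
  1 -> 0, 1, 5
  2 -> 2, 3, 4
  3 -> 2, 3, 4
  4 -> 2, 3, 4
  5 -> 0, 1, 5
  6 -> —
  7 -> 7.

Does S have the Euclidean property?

Yes

Euclidean: yes — any two successors of a common world are S-related.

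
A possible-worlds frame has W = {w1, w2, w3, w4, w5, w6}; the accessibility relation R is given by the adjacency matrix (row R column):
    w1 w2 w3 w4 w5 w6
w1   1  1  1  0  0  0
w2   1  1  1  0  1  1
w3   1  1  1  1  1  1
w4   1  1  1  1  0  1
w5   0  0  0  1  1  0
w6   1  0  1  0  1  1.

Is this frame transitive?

No

Transitive: no — w1 R w2 and w2 R w5, but not w1 R w5.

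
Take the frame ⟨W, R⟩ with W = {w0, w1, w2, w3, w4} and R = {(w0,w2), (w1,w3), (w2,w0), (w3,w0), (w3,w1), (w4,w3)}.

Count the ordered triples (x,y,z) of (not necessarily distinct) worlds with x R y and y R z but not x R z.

Enumerating: (w0,w2,w0), (w1,w3,w0), (w1,w3,w1), (w2,w0,w2), (w3,w0,w2), (w3,w1,w3), (w4,w3,w0), (w4,w3,w1).

8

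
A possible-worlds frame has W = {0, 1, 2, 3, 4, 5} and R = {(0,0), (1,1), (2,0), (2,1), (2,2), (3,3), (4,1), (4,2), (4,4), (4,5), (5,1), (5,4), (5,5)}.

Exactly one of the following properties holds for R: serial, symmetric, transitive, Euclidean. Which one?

serial

Serial: yes — every world has a successor (e.g. 0 R 0).
Symmetric: no — 2 R 0 but not 0 R 2.
Transitive: no — 4 R 2 and 2 R 0, but not 4 R 0.
Euclidean: no — 2 R 0 and 2 R 1, but not 0 R 1.
Only serial holds.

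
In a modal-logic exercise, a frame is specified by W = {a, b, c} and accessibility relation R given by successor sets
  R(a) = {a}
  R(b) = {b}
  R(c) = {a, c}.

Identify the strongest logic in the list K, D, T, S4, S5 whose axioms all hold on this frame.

Serial (axiom D): yes — every world has a successor (e.g. a R a).
Reflexive (axiom T): yes — every world is R-related to itself.
Transitive (axiom 4): yes — every two-step R-path is closed by a direct edge.
Euclidean (axiom 5): no — c R a and c R c, but not a R c.
So F validates K, D, T, S4; S5 would additionally require R to be Euclidean. The strongest is S4.

S4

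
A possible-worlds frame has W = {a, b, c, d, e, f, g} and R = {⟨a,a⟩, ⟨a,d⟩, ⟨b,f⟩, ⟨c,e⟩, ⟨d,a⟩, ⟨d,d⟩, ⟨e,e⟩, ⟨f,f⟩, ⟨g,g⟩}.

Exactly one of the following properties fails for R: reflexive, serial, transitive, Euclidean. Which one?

Reflexive: no — b is not related to itself.
Serial: yes — every world has a successor (e.g. a R a).
Transitive: yes — every two-step R-path is closed by a direct edge.
Euclidean: yes — any two successors of a common world are R-related.
Only reflexive fails.

reflexive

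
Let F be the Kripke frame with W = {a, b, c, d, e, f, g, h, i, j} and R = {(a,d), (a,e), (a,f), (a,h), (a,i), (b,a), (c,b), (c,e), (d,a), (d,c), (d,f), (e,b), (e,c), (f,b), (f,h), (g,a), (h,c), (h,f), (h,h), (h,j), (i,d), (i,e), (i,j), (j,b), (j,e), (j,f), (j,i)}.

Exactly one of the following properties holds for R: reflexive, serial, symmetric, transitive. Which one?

serial

Reflexive: no — a is not related to itself.
Serial: yes — every world has a successor (e.g. a R d).
Symmetric: no — a R e but not e R a.
Transitive: no — a R d and d R c, but not a R c.
Only serial holds.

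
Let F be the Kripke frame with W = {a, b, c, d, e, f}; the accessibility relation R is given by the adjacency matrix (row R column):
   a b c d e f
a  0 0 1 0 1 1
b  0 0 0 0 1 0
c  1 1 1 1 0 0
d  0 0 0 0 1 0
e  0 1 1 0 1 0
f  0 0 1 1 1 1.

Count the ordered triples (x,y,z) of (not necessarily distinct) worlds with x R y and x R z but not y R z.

24

Enumerating: (a,c,e), (a,c,f), (a,e,f), (c,a,a), (c,a,b), (c,a,d), (c,b,a), (c,b,b), (c,b,c), (c,b,d), (c,d,a), (c,d,b), … and 12 more.
Total: 24.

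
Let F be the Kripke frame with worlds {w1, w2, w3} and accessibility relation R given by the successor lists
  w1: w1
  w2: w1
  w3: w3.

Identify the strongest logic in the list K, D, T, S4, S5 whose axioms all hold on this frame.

Serial (axiom D): yes — every world has a successor (e.g. w1 R w1).
Reflexive (axiom T): no — w2 is not related to itself.
Transitive (axiom 4): yes — every two-step R-path is closed by a direct edge.
Euclidean (axiom 5): yes — any two successors of a common world are R-related.
So F validates K, D; T would additionally require R to be reflexive. The strongest is D.

D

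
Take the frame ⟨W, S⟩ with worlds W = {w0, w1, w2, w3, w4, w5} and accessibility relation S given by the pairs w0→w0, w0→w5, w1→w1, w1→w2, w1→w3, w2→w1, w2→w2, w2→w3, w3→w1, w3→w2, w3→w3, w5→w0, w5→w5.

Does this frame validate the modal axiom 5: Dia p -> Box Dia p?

The schema 5 characterises exactly the Euclidean frames.
Euclidean: yes — any two successors of a common world are S-related.

Yes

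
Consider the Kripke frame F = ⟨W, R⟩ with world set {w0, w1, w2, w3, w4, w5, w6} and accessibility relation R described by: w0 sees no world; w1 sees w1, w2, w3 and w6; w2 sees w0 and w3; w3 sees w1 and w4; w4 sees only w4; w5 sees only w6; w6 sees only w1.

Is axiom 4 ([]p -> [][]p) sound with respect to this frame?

No

Axiom 4 corresponds to the accessibility relation being transitive.
Transitive: no — w1 R w2 and w2 R w0, but not w1 R w0.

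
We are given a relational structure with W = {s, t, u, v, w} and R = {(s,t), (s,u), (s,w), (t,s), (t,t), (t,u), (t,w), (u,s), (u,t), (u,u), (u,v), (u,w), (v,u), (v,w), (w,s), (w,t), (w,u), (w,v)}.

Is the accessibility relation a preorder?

Reflexive: no — s is not related to itself.
Transitive: no — s R u and u R v, but not s R v.
So R is not a preorder.

No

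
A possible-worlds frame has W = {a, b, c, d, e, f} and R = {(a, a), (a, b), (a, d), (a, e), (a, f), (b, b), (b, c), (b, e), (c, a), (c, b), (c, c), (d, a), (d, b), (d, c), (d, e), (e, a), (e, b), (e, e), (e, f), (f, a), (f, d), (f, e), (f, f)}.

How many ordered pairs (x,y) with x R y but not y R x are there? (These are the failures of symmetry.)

6

Enumerating: (a,b), (c,a), (d,b), (d,c), (d,e), (f,d).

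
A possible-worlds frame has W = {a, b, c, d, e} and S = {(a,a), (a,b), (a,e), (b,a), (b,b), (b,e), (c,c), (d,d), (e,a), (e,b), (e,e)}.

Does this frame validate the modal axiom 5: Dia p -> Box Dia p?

Axiom 5 corresponds to the accessibility relation being Euclidean.
Euclidean: yes — any two successors of a common world are S-related.

Yes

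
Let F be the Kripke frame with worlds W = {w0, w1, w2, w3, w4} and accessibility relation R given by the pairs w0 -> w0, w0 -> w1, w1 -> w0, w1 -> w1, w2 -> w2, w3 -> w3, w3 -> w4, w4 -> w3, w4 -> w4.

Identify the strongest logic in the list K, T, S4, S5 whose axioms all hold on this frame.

S5

Reflexive (axiom T): yes — every world is R-related to itself.
Transitive (axiom 4): yes — every two-step R-path is closed by a direct edge.
Euclidean (axiom 5): yes — any two successors of a common world are R-related.
So F validates K, T, S4, S5. The strongest is S5.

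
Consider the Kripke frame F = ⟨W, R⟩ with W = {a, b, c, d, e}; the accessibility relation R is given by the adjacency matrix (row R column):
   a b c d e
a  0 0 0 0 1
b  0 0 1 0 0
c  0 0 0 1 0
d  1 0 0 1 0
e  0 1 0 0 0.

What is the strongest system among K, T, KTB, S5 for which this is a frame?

Reflexive (axiom T): no — a is not related to itself.
Symmetric (axiom B): no — a R e but not e R a.
Euclidean (axiom 5): no — a R e and a R e, but not e R e.
So F validates K; T would additionally require R to be reflexive. The strongest is K.

K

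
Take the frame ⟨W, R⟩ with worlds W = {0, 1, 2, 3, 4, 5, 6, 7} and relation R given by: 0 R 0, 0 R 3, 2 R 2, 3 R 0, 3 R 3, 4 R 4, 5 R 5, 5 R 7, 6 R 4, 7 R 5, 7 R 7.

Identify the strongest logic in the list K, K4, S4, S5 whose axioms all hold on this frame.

K4

Transitive (axiom 4): yes — every two-step R-path is closed by a direct edge.
Reflexive (axiom T): no — 1 is not related to itself.
Euclidean (axiom 5): yes — any two successors of a common world are R-related.
So F validates K, K4; S4 would additionally require R to be reflexive. The strongest is K4.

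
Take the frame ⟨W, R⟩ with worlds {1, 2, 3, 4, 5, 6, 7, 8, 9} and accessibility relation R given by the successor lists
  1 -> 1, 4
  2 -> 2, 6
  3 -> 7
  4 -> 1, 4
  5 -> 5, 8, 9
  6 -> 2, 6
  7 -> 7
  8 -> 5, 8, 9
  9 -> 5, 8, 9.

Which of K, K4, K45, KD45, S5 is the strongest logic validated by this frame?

Transitive (axiom 4): yes — every two-step R-path is closed by a direct edge.
Euclidean (axiom 5): yes — any two successors of a common world are R-related.
Serial (axiom D): yes — every world has a successor (e.g. 1 R 1).
Reflexive (axiom T): no — 3 is not related to itself.
So F validates K, K4, K45, KD45; S5 would additionally require R to be reflexive. The strongest is KD45.

KD45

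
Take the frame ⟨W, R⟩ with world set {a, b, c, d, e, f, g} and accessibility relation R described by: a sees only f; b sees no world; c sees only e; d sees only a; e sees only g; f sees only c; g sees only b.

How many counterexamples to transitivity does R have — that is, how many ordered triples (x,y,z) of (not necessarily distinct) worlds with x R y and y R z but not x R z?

Enumerating: (a,f,c), (c,e,g), (d,a,f), (e,g,b), (f,c,e).

5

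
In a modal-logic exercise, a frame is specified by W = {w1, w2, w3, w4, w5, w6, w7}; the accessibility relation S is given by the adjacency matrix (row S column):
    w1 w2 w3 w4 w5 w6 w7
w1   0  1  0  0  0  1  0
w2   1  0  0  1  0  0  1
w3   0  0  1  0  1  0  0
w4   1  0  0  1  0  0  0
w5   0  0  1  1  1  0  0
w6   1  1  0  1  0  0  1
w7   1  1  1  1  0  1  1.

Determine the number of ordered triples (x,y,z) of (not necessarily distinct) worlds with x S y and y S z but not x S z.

Enumerating: (w1,w2,w1), (w1,w2,w4), (w1,w2,w7), (w1,w6,w1), (w1,w6,w4), (w1,w6,w7), (w2,w1,w2), (w2,w1,w6), (w2,w7,w2), (w2,w7,w3), (w2,w7,w6), (w3,w5,w4), … and 7 more.
Total: 19.

19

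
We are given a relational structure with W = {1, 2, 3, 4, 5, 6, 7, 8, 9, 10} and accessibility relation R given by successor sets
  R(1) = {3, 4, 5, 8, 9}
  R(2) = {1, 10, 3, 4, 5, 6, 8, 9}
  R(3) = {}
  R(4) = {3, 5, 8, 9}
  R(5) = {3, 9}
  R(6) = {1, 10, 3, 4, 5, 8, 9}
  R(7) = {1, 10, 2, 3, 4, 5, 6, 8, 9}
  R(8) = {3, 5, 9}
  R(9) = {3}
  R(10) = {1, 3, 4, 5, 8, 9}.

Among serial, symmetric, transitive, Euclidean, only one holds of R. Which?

transitive

Serial: no — 3 has no R-successor.
Symmetric: no — 1 R 3 but not 3 R 1.
Transitive: yes — every two-step R-path is closed by a direct edge.
Euclidean: no — 1 R 3 and 1 R 4, but not 3 R 4.
Only transitive holds.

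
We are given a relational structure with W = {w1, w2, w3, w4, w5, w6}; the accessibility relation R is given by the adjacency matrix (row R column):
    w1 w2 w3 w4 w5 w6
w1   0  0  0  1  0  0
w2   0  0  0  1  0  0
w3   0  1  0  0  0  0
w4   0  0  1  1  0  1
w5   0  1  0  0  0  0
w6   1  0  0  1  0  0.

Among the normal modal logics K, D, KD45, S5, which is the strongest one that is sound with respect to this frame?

D

Serial (axiom D): yes — every world has a successor (e.g. w1 R w4).
Euclidean (axiom 5): no — w4 R w3 and w4 R w6, but not w3 R w6.
Transitive (axiom 4): no — w1 R w4 and w4 R w3, but not w1 R w3.
Reflexive (axiom T): no — w1 is not related to itself.
So F validates K, D; KD45 would additionally require R to be Euclidean and transitive. The strongest is D.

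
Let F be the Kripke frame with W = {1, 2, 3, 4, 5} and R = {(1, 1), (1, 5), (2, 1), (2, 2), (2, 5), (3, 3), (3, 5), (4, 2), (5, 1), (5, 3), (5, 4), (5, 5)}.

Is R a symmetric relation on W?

Symmetric: no — 2 R 1 but not 1 R 2.

No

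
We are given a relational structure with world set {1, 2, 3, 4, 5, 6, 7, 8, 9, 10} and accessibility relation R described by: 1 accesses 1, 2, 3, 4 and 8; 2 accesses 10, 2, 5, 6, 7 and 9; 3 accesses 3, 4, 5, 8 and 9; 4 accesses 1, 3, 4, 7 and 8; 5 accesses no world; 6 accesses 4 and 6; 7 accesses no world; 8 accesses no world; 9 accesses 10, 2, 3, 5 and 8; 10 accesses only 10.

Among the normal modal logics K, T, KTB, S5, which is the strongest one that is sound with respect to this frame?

K

Reflexive (axiom T): no — 5 is not related to itself.
Symmetric (axiom B): no — 1 R 2 but not 2 R 1.
Euclidean (axiom 5): no — 1 R 2 and 1 R 3, but not 2 R 3.
So F validates K; T would additionally require R to be reflexive. The strongest is K.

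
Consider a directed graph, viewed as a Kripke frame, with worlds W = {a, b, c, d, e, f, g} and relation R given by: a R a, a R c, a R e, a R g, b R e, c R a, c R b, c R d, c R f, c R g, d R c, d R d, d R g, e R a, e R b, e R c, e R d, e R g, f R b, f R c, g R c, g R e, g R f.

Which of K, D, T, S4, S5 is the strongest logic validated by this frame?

D

Serial (axiom D): yes — every world has a successor (e.g. a R a).
Reflexive (axiom T): no — b is not related to itself.
Transitive (axiom 4): no — a R c and c R b, but not a R b.
Euclidean (axiom 5): no — a R c and a R e, but not c R e.
So F validates K, D; T would additionally require R to be reflexive. The strongest is D.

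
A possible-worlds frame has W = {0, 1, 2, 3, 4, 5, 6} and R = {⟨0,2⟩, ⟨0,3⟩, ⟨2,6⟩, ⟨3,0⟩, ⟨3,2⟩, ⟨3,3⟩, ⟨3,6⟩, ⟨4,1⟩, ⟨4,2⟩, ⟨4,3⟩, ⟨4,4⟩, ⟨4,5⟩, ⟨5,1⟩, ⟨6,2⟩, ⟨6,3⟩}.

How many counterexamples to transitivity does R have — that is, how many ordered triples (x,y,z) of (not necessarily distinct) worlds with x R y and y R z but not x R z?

Enumerating: (0,2,6), (0,3,0), (0,3,6), (2,6,2), (2,6,3), (4,2,6), (4,3,0), (4,3,6), (6,2,6), (6,3,0), (6,3,6).

11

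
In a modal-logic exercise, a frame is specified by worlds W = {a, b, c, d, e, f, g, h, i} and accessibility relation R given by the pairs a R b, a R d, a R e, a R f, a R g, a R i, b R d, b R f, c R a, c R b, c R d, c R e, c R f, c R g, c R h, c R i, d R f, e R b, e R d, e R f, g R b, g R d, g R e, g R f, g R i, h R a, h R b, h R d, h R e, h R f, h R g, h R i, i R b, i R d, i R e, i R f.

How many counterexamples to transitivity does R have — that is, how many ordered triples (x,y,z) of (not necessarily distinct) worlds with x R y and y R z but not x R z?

0

R is transitive; there are no such tuples.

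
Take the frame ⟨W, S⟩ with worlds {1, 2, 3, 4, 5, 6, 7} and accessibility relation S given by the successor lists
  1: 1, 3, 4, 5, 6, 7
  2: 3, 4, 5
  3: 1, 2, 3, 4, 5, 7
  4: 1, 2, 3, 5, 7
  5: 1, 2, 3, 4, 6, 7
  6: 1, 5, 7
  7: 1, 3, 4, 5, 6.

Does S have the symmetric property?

Symmetric: yes — every pair in S has its reverse in S.

Yes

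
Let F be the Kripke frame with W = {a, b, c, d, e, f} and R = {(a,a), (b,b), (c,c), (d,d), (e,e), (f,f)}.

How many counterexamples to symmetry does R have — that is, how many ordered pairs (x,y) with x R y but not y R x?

R is symmetric; there are no such tuples.

0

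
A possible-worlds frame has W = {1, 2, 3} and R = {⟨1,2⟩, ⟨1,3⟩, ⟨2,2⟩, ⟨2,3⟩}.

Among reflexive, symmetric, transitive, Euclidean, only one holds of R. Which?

transitive

Reflexive: no — 1 is not related to itself.
Symmetric: no — 1 R 2 but not 2 R 1.
Transitive: yes — every two-step R-path is closed by a direct edge.
Euclidean: no — 1 R 3 and 1 R 2, but not 3 R 2.
Only transitive holds.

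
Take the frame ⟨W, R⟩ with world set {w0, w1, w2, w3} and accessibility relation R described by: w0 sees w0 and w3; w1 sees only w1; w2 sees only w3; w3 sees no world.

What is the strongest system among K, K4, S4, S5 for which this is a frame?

K4

Transitive (axiom 4): yes — every two-step R-path is closed by a direct edge.
Reflexive (axiom T): no — w2 is not related to itself.
Euclidean (axiom 5): no — w0 R w3 and w0 R w0, but not w3 R w0.
So F validates K, K4; S4 would additionally require R to be reflexive. The strongest is K4.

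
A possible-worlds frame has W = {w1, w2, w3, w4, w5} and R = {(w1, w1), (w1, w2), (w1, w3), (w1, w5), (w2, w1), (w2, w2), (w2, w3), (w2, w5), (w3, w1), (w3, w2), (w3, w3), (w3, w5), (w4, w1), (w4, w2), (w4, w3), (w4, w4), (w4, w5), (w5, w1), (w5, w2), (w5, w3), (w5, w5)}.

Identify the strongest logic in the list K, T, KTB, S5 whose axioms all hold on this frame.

Reflexive (axiom T): yes — every world is R-related to itself.
Symmetric (axiom B): no — w4 R w1 but not w1 R w4.
Euclidean (axiom 5): no — w4 R w1 and w4 R w4, but not w1 R w4.
So F validates K, T; KTB would additionally require R to be symmetric. The strongest is T.

T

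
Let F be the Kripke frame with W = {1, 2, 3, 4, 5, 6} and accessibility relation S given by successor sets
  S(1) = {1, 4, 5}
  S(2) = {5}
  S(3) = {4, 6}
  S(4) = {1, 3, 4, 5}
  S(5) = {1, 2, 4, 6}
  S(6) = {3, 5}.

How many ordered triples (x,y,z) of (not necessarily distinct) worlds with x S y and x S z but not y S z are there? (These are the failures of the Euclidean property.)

Enumerating: (1,5,5), (2,5,5), (3,4,6), (3,6,4), (3,6,6), (4,1,3), (4,3,1), (4,3,3), (4,3,5), (4,5,3), (4,5,5), (5,1,2), … and 15 more.
Total: 27.

27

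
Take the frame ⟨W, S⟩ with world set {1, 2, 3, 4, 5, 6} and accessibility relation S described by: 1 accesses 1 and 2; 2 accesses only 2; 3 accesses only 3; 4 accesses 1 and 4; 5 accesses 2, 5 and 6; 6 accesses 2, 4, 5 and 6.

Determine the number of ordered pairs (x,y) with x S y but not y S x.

5

Enumerating: (1,2), (4,1), (5,2), (6,2), (6,4).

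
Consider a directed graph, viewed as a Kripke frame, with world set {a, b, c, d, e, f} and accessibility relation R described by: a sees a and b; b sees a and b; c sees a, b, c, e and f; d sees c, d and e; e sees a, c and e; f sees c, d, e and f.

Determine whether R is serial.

Yes

Serial: yes — every world has a successor (e.g. a R a).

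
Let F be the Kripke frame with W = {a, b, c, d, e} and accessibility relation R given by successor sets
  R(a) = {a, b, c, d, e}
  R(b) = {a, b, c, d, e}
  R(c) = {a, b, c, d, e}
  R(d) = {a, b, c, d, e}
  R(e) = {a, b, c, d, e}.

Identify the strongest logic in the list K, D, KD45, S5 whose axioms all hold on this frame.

S5

Serial (axiom D): yes — every world has a successor (e.g. a R a).
Euclidean (axiom 5): yes — any two successors of a common world are R-related.
Transitive (axiom 4): yes — every two-step R-path is closed by a direct edge.
Reflexive (axiom T): yes — every world is R-related to itself.
So F validates K, D, KD45, S5. The strongest is S5.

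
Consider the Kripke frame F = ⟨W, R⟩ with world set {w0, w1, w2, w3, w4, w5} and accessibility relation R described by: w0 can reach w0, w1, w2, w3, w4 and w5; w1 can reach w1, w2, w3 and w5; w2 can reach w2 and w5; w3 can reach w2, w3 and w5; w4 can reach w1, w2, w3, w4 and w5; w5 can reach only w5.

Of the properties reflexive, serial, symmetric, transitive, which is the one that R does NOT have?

Reflexive: yes — every world is R-related to itself.
Serial: yes — every world has a successor (e.g. w0 R w0).
Symmetric: no — w0 R w1 but not w1 R w0.
Transitive: yes — every two-step R-path is closed by a direct edge.
Only symmetric fails.

symmetric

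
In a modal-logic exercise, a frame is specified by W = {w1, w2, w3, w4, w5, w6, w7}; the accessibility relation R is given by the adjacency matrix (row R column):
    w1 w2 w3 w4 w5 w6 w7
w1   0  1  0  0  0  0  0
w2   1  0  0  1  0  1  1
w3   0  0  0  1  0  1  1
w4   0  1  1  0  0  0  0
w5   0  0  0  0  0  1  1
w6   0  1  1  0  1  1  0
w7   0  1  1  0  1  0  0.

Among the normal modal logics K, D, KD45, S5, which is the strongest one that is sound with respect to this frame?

Serial (axiom D): yes — every world has a successor (e.g. w1 R w2).
Euclidean (axiom 5): no — w2 R w1 and w2 R w4, but not w1 R w4.
Transitive (axiom 4): no — w1 R w2 and w2 R w4, but not w1 R w4.
Reflexive (axiom T): no — w1 is not related to itself.
So F validates K, D; KD45 would additionally require R to be Euclidean and transitive. The strongest is D.

D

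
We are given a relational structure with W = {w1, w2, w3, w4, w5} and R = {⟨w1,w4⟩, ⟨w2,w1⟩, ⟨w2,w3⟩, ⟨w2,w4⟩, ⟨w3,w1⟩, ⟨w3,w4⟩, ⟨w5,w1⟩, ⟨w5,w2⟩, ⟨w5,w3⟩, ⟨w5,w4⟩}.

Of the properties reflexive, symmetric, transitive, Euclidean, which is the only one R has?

transitive

Reflexive: no — w1 is not related to itself.
Symmetric: no — w1 R w4 but not w4 R w1.
Transitive: yes — every two-step R-path is closed by a direct edge.
Euclidean: no — w2 R w1 and w2 R w3, but not w1 R w3.
Only transitive holds.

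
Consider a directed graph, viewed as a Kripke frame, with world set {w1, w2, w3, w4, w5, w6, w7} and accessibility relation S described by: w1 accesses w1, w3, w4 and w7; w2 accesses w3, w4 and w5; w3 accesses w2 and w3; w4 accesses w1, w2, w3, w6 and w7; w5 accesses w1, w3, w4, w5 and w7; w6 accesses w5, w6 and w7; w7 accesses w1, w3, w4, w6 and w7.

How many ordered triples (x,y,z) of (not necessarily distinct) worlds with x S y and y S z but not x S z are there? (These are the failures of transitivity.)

Enumerating: (w1,w3,w2), (w1,w4,w2), (w1,w4,w6), (w1,w7,w6), (w2,w3,w2), (w2,w4,w1), (w2,w4,w2), (w2,w4,w6), (w2,w4,w7), (w2,w5,w1), (w2,w5,w7), (w3,w2,w4), … and 19 more.
Total: 31.

31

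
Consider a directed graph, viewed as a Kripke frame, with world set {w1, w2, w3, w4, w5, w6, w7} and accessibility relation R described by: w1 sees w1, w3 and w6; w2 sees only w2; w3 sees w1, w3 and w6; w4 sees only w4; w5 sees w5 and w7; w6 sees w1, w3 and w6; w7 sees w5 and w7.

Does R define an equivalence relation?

Reflexive: yes — every world is R-related to itself.
Symmetric: yes — every pair in R has its reverse in R.
Transitive: yes — every two-step R-path is closed by a direct edge.
So R is an equivalence relation.

Yes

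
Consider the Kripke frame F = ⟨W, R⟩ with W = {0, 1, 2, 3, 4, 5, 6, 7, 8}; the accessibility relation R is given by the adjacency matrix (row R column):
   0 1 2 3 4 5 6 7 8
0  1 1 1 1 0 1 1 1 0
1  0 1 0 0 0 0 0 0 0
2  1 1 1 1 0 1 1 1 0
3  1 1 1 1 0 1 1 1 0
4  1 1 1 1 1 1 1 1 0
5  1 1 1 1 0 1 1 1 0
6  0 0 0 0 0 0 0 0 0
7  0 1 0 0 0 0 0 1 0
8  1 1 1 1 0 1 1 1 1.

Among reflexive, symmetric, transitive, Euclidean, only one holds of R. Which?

transitive

Reflexive: no — 6 is not related to itself.
Symmetric: no — 0 R 1 but not 1 R 0.
Transitive: yes — every two-step R-path is closed by a direct edge.
Euclidean: no — 0 R 1 and 0 R 2, but not 1 R 2.
Only transitive holds.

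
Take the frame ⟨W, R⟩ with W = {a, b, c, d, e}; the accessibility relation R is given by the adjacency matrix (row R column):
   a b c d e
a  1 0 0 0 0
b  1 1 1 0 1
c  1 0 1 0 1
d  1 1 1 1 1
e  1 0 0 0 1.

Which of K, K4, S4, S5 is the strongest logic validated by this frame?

Transitive (axiom 4): yes — every two-step R-path is closed by a direct edge.
Reflexive (axiom T): yes — every world is R-related to itself.
Euclidean (axiom 5): no — b R a and b R c, but not a R c.
So F validates K, K4, S4; S5 would additionally require R to be Euclidean. The strongest is S4.

S4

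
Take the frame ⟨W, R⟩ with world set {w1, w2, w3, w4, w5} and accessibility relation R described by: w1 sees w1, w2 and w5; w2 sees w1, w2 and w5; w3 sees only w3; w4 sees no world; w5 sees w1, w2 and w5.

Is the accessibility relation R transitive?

Yes

Transitive: yes — every two-step R-path is closed by a direct edge.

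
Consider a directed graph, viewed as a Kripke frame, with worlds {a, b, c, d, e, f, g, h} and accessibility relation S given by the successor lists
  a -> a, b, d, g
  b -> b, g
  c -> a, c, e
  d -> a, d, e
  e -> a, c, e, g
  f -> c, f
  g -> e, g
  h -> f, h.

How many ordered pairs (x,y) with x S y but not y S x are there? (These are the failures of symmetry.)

8

Enumerating: (a,b), (a,g), (b,g), (c,a), (d,e), (e,a), (f,c), (h,f).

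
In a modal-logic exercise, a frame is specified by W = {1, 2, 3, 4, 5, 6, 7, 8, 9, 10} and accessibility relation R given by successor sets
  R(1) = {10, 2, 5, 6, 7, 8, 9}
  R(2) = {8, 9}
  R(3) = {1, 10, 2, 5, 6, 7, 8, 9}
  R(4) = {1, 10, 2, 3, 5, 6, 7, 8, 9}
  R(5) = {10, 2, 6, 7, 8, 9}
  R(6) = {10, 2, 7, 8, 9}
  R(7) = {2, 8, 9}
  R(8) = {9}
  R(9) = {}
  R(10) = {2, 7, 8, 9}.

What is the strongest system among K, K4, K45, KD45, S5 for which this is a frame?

K4

Transitive (axiom 4): yes — every two-step R-path is closed by a direct edge.
Euclidean (axiom 5): no — 1 R 10 and 1 R 5, but not 10 R 5.
Serial (axiom D): no — 9 has no R-successor.
Reflexive (axiom T): no — 1 is not related to itself.
So F validates K, K4; K45 would additionally require R to be Euclidean. The strongest is K4.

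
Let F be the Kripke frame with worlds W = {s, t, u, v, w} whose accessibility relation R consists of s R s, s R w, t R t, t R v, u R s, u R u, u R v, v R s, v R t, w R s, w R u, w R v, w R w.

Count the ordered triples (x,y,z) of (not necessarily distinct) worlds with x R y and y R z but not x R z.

Enumerating: (s,w,u), (s,w,v), (t,v,s), (u,s,w), (u,v,t), (v,s,w), (v,t,v), (w,v,t).

8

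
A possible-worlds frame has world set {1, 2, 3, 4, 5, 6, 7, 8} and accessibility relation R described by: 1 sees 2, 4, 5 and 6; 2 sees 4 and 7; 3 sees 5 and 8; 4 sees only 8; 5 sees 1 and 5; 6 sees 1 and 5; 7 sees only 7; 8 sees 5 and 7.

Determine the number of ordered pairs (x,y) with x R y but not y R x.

Enumerating: (1,2), (1,4), (2,4), (2,7), (3,5), (3,8), (4,8), (6,5), (8,5), (8,7).

10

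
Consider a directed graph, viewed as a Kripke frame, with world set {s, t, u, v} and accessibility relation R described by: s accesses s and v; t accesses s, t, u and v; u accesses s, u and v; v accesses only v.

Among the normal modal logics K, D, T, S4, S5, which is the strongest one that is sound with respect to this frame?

Serial (axiom D): yes — every world has a successor (e.g. s R s).
Reflexive (axiom T): yes — every world is R-related to itself.
Transitive (axiom 4): yes — every two-step R-path is closed by a direct edge.
Euclidean (axiom 5): no — t R s and t R u, but not s R u.
So F validates K, D, T, S4; S5 would additionally require R to be Euclidean. The strongest is S4.

S4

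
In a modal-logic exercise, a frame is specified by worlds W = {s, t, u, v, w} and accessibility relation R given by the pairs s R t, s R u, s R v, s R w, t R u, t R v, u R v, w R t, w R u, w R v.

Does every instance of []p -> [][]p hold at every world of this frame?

Yes

Axiom 4 corresponds to the accessibility relation being transitive.
Transitive: yes — every two-step R-path is closed by a direct edge.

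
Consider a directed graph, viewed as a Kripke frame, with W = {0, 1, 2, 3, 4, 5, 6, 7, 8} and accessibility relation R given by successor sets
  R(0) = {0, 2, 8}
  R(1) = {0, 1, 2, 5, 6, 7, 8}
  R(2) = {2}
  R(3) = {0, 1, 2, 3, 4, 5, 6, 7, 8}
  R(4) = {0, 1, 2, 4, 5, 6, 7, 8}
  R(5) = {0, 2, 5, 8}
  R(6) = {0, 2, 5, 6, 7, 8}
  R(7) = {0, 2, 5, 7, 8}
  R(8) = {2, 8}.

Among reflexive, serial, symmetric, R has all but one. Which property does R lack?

symmetric

Reflexive: yes — every world is R-related to itself.
Serial: yes — every world has a successor (e.g. 0 R 0).
Symmetric: no — 0 R 2 but not 2 R 0.
Only symmetric fails.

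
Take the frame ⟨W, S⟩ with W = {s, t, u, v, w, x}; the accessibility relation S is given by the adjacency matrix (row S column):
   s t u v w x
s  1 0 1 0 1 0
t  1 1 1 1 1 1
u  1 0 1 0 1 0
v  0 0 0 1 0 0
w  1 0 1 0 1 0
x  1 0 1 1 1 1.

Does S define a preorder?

Reflexive: yes — every world is S-related to itself.
Transitive: yes — every two-step S-path is closed by a direct edge.
So S is a preorder.

Yes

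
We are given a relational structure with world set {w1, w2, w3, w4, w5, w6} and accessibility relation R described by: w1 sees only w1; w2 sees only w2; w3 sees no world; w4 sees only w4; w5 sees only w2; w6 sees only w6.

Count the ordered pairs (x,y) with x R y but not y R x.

Enumerating: (w5,w2).

1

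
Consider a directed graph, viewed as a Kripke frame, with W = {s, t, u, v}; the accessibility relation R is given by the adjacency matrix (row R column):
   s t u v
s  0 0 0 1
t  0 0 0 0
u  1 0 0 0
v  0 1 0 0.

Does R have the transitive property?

Transitive: no — s R v and v R t, but not s R t.

No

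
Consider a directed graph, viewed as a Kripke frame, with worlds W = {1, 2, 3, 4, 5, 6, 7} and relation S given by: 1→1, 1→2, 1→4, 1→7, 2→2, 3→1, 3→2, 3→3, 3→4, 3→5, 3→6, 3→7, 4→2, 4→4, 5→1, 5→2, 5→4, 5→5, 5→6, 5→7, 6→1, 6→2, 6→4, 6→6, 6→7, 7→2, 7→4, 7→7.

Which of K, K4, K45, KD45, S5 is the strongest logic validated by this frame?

Transitive (axiom 4): yes — every two-step S-path is closed by a direct edge.
Euclidean (axiom 5): no — 1 S 2 and 1 S 4, but not 2 S 4.
Serial (axiom D): yes — every world has a successor (e.g. 1 S 1).
Reflexive (axiom T): yes — every world is S-related to itself.
So F validates K, K4; K45 would additionally require S to be Euclidean. The strongest is K4.

K4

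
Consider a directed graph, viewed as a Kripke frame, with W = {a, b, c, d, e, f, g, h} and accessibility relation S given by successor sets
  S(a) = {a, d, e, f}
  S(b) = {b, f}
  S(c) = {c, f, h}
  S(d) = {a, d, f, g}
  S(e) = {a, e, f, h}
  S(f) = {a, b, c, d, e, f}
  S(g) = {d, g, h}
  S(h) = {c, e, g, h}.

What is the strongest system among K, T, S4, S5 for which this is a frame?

Reflexive (axiom T): yes — every world is S-related to itself.
Transitive (axiom 4): no — a S d and d S g, but not a S g.
Euclidean (axiom 5): no — a S d and a S e, but not d S e.
So F validates K, T; S4 would additionally require S to be transitive. The strongest is T.

T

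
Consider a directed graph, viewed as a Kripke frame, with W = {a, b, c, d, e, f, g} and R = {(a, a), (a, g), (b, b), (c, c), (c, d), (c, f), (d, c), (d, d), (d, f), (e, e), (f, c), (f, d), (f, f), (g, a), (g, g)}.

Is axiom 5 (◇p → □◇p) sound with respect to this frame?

Yes

By correspondence theory, 5 is valid on a frame iff R is Euclidean.
Euclidean: yes — any two successors of a common world are R-related.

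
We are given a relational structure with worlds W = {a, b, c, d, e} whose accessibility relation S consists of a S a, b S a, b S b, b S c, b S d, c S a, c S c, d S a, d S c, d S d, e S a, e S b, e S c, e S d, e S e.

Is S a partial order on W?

Reflexive: yes — every world is S-related to itself.
Transitive: yes — every two-step S-path is closed by a direct edge.
Antisymmetric: yes — no distinct pair is related both ways.
So S is a partial order.

Yes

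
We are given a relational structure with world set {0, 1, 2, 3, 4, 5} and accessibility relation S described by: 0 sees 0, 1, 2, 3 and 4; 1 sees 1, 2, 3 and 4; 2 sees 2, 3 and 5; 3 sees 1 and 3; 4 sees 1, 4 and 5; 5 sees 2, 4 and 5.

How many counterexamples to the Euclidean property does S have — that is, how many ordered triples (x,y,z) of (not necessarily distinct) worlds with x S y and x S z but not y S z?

Enumerating: (0,1,0), (0,2,0), (0,2,1), (0,2,4), (0,3,0), (0,3,2), (0,3,4), (0,4,0), (0,4,2), (0,4,3), (1,2,1), (1,2,4), … and 11 more.
Total: 23.

23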